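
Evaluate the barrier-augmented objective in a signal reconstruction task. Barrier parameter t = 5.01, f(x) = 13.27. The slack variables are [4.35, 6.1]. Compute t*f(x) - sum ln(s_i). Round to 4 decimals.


Step 1: Compute log-barrier.
ln values: [1.4702, 1.8083]
phi = -(1.4702 + 1.8083) = -3.2785
Step 2: Compute augmented objective.
t*f(x) = 5.01*13.27 = 66.4827
Total = 66.4827 - 3.2785 = 63.2042


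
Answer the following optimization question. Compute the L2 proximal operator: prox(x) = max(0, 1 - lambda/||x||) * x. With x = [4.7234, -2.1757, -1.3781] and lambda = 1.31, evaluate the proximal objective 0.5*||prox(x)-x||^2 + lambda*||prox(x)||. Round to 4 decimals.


Step 1: Compute ||x||.
||x|| = 5.3799
Step 2: Compute scaling factor.
scale = max(0, 1 - 1.31/5.3799) = 0.7565
Step 3: prox(x) = [3.5733, -1.6459, -1.0425]
||prox(x)|| = 4.0699
Step 4: Proximal objective.
0.5*||prox-x||^2 = 0.8581
lambda*||prox|| = 5.3316
Total = 6.1896


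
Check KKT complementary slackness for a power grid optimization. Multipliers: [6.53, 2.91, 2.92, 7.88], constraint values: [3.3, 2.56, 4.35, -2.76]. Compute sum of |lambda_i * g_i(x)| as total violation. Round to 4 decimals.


KKT complementary slackness check:
lambda_1 * g_1 = 6.53 * 3.3 = 21.549
lambda_2 * g_2 = 2.91 * 2.56 = 7.4496
lambda_3 * g_3 = 2.92 * 4.35 = 12.702
lambda_4 * g_4 = 7.88 * -2.76 = -21.7488
Total violation = 21.549 + 7.4496 + 12.702 + 21.7488 = 63.4494


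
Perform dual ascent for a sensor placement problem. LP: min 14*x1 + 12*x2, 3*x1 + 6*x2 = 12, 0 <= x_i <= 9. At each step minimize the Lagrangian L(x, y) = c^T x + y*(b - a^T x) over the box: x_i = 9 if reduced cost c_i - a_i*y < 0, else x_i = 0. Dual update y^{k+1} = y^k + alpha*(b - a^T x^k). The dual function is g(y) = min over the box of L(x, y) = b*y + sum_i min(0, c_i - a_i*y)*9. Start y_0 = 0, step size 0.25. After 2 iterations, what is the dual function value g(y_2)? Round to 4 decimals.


Dual ascent for LP: min 14*x1 + 12*x2, 3*x1 + 6*x2 = 12, 0 <= x_i <= 9
Step 1: y^k = 0.0, reduced costs: (14.0, 12.0)
  x^k = (0.0, 0.0), subgradient = b - a^T x = 12.0
  y^{k+1} = 0.0 + 0.25*12.0 = 3.0
Step 2: y^k = 3.0, reduced costs: (5.0, -6.0)
  x^k = (0.0, 9.0), subgradient = b - a^T x = -42.0
  y^{k+1} = 3.0 + 0.25*-42.0 = -7.5
Dual objective at y_2 = -7.5: reduced costs (36.5, 57.0), box minimizer x = (0.0, 0.0)
g(y_2) = b*y + (c1 - a1*y)*x1 + (c2 - a2*y)*x2 = 12*(-7.5) + 36.5*0.0 + 57.0*0.0 = -90.0 + 0.0 + 0.0 = -90.0


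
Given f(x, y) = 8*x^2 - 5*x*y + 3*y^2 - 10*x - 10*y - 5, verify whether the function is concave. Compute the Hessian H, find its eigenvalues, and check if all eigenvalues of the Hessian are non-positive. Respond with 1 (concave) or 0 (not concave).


The Hessian of f(x,y) = 8*x^2 - 5*x*y + 3*y^2 - 10*x - 10*y - 5 is:
H = [[16, -5], [-5, 6]]
Trace = 16 + 6 = 22
Determinant = 16*6 - (-5)^2 = 71
Discriminant = (22)^2 - 4*71 = 200.0
Eigenvalues: lambda_1 = 3.9289, lambda_2 = 18.0711
The function is not concave.

0


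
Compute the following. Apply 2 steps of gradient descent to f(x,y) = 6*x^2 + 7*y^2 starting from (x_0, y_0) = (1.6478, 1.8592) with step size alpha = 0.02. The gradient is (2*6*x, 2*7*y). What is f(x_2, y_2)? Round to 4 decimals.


Gradient descent on f(x,y) = 6*x^2 + 7*y^2.
Starting point: (1.6478, 1.8592), alpha = 0.02
Step 1: grad_x = 2*6*1.6478 = 19.7736, grad_y = 2*7*1.8592 = 26.0288
  x_1 = 1.6478 - 0.02*19.7736 = 1.2523
  y_1 = 1.8592 - 0.02*26.0288 = 1.3386
Step 2: grad_x = 2*6*1.2523 = 15.0279, grad_y = 2*7*1.3386 = 18.7407
  x_2 = 1.2523 - 0.02*15.0279 = 0.9518
  y_2 = 1.3386 - 0.02*18.7407 = 0.9638
f(0.9518, 0.9638) = 6*0.9518^2 + 7*0.9638^2 = 11.9377


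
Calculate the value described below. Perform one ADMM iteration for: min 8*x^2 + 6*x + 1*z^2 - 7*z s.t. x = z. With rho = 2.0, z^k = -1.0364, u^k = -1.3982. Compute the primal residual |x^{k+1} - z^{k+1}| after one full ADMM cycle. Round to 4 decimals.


ADMM iteration with rho = 2.0, z^k = -1.0364, u^k = -1.3982
Step 1: x-update.
Minimize 8*x^2 + 6*x + (2.0/2)*(x + 1.0364 - 1.3982)^2
FOC: (2*8 + 2.0)*x = -6 + 2.0*(-1.0364 + 1.3982)
x^{k+1} = -0.2931
Step 2: z-update.
Minimize 1*z^2 - 7*z + (2.0/2)*(-0.2931 - z - 1.3982)^2
FOC: (2*1 + 2.0)*z = 7 + 2.0*(-0.2931 - 1.3982)
z^{k+1} = 0.9043
Step 3: u-update.
u^{k+1} = -1.3982 - 0.2931 - 0.9043 = -2.5957
Step 4: Primal residual = |-0.2931 - 0.9043| = 1.1975


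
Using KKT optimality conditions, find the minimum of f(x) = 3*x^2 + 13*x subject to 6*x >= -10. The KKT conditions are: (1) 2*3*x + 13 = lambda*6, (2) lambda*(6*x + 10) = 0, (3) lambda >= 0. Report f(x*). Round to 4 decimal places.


Step 1: Try lambda = 0 (constraint inactive).
x_unc = -13/(2*3) = -2.1667
Check: 6*-2.1667 = -13.0002 < -10 -- violated!
Step 2: Constraint must be active: 6*x = -10
x* = -10/6 = -5/3 = -1.6667 (rounded; the exact value -5/3 is used below)
lambda = (2*3*(-5/3) + 13)/6 = 0.5
Step 3: Compute optimal value.
f(x*) = 3*(-5/3)^2 + 13*(-5/3) = -13.3333


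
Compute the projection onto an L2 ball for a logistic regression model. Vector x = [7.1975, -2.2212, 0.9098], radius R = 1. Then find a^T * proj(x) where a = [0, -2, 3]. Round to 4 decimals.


Step 1: Compute ||x|| (intermediates to 6 decimals).
||x|| = sqrt(7.1975^2 + (-2.2212)^2 + 0.9098^2) = 7.587191
Step 2: Project.
Since ||x|| > R, scale = R/||x|| = 1/7.587191 = 0.131801, proj(x) = scale * x
proj(x) = [0.948638, -0.292756, 0.119913]
Step 3: Dot product.
a^T * proj(x) = 0*0.948638 - 2*(-0.292756) + 3*0.119913 = 0.9453


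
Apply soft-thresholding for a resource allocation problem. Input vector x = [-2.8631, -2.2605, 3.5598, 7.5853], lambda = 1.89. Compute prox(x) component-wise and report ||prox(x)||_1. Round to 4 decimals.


Soft-thresholding with lambda = 1.89:
prox(-2.8631) = sign(-2.8631)*max(|-2.8631| - 1.89, 0) = -0.9731
prox(-2.2605) = sign(-2.2605)*max(|-2.2605| - 1.89, 0) = -0.3705
prox(3.5598) = sign(3.5598)*max(|3.5598| - 1.89, 0) = 1.6698
prox(7.5853) = sign(7.5853)*max(|7.5853| - 1.89, 0) = 5.6953
prox(x) = [-0.9731, -0.3705, 1.6698, 5.6953]
||prox(x)||_1 = 0.9731 + 0.3705 + 1.6698 + 5.6953 = 8.7087


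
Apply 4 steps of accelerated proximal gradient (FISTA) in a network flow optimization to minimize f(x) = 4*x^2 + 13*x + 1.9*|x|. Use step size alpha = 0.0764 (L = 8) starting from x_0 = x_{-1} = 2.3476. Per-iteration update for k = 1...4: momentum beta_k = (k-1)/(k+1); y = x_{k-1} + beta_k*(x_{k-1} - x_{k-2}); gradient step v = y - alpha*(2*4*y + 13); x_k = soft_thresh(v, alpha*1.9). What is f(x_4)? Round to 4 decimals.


FISTA on f(x) = 4*x^2 + 13*x + 1.9*|x|
L = 8, alpha = 0.0764
Iteration 1: beta = 0.0, y = 2.3476 + 0.0*(2.3476 - 2.3476) = 2.3476
  grad(y) = 31.7808, v = y - alpha*grad = -0.0805
  prox(v) = soft_thresh(-0.0805, 0.1452) = 0.0
Iteration 2: beta = 0.3333, y = 0.0 + 0.3333*(0.0 - 2.3476) = -0.7825
  grad(y) = 6.7397, v = y - alpha*grad = -1.2974
  prox(v) = soft_thresh(-1.2974, 0.1452) = -1.1523
Iteration 3: beta = 0.5, y = -1.1523 + 0.5*(-1.1523 - 0.0) = -1.7284
  grad(y) = -0.8275, v = y - alpha*grad = -1.6652
  prox(v) = soft_thresh(-1.6652, 0.1452) = -1.5201
Iteration 4: beta = 0.6, y = -1.5201 + 0.6*(-1.5201 + 1.1523) = -1.7407
  grad(y) = -0.9257, v = y - alpha*grad = -1.67
  prox(v) = soft_thresh(-1.67, 0.1452) = -1.5248
f(x_4) = 4*(-1.5248)^2 + 13*(-1.5248) + 1.9*|-1.5248| = -7.6252


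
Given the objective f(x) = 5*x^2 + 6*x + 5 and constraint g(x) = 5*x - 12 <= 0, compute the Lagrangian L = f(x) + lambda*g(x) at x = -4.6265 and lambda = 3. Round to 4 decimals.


Step 1: Evaluate f(x).
f(-4.6265) = 5*(-4.6265)^2 + 6*(-4.6265) + 5 = 84.2635
Step 2: Evaluate g(x).
g(-4.6265) = 5*-4.6265 - 12 = -35.1325
Step 3: Compute Lagrangian.
L = 84.2635 + 3*-35.1325 = -21.134


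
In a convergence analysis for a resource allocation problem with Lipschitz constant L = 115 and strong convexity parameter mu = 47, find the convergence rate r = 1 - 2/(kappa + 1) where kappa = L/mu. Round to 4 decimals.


Step 1: Compute the condition number.
kappa = L/mu = 115/47 = 2.4468
Step 2: Compute the convergence rate.
r = 1 - 2/(kappa + 1) = 1 - 2*mu/(L + mu) = (L - mu)/(L + mu) = 68/162 = 0.4198


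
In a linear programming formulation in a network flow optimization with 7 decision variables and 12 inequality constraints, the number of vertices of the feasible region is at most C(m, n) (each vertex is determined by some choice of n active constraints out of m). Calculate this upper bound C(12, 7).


Each vertex corresponds to some choice of n active constraints out of m, so the number of vertices is at most C(m, n) = m! / (n!(m-n)!).
m = 12, n = 7
Numerator: 12 * 11 * 10 * 9 * 8 * 7 * 6
Denominator: 7! = 5040
C(12, 7) = 792


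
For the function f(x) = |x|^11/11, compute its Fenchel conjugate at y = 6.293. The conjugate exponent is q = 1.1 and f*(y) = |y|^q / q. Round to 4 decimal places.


The conjugate exponent q satisfies 1/p + 1/q = 1.
p = 11, so q = 11/(11 - 1) = 1.1
|y|^q = 6.293^1.1 = 7.5639
f*(6.293) = 7.5639 / 1.1 = 6.8762


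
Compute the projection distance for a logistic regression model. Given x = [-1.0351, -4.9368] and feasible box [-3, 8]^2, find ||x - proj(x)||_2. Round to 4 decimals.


Project each component onto [-3, 8].
clip(-1.0351) = -1.0351, clip(-4.9368) = -3.0
Projection = [-1.0351, -3.0]
Squared diffs: [0.0, 3.7512]
Distance = sqrt(3.7512) = 1.9368


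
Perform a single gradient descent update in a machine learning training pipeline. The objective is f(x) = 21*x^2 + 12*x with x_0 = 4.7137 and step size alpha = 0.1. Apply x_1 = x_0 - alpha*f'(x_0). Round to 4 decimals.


We compute the gradient at x_0 and apply the update.
f'(x) = 42*x + 12
f'(4.7137) = 42*4.7137 + 12 = 209.9754
x_1 = 4.7137 - 0.1*209.9754 = -16.2838


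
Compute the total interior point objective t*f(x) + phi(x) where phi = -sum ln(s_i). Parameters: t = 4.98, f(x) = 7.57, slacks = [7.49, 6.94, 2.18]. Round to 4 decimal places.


Step 1: Compute log-barrier.
ln values: [2.0136, 1.9373, 0.7793]
phi = -(2.0136 + 1.9373 + 0.7793) = -4.7302
Step 2: Compute augmented objective.
t*f(x) = 4.98*7.57 = 37.6986
Total = 37.6986 - 4.7302 = 32.9684


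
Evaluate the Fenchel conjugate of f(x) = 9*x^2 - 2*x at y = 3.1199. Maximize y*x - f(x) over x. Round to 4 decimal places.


f*(y) = sup_x {y*x - a*x^2 - b*x} = sup_x {(y-b)*x - a*x^2}
FOC: (y - b) - 2a*x = 0 => x* = (y - b)/(2a)
x* = (3.1199 + 2)/(2*9) = 0.2844
f*(3.1199) = (y-b)^2/(4a) = (3.1199 + 2)^2/(4*9)
= 26.2134/36 = 0.7281


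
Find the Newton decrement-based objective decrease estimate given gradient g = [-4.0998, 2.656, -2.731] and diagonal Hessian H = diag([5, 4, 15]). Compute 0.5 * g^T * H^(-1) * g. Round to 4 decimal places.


Step 1: H is diagonal, so H^(-1) * g = [-0.82, 0.664, -0.1821].
Step 2: g^T H^(-1) g = sum_i g_i^2 / H_ii
  = (-4.0998)^2/5 + (2.656)^2/4 + (-2.731)^2/15
  = 3.3617 + 1.7636 + 0.4972 = 5.6225
Step 3: Objective decrease = 0.5 * g^T H^(-1) g = 2.8112


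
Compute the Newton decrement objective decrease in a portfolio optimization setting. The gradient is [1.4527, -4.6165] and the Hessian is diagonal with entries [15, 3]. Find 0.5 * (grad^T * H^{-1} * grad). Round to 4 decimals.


Step 1: H is diagonal, so H^(-1) * g = [0.0968, -1.5388].
Step 2: g^T H^(-1) g = sum_i g_i^2 / H_ii
  = (1.4527)^2/15 + (-4.6165)^2/3
  = 0.1407 + 7.104 = 7.2447
Step 3: Objective decrease = 0.5 * g^T H^(-1) g = 3.6224


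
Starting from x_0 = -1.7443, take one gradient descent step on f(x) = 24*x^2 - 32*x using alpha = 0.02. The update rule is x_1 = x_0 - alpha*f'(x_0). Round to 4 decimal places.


We compute the gradient at x_0 and apply the update.
f'(x) = 48*x - 32
f'(-1.7443) = 48*-1.7443 - 32 = -115.7264
x_1 = -1.7443 - 0.02*-115.7264 = 0.5702


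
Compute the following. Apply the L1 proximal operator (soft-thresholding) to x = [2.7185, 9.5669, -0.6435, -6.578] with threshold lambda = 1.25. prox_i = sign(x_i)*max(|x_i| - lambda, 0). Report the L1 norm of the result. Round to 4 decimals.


Soft-thresholding with lambda = 1.25:
prox(2.7185) = sign(2.7185)*max(|2.7185| - 1.25, 0) = 1.4685
prox(9.5669) = sign(9.5669)*max(|9.5669| - 1.25, 0) = 8.3169
prox(-0.6435) = sign(-0.6435)*max(|-0.6435| - 1.25, 0) = 0.0
prox(-6.578) = sign(-6.578)*max(|-6.578| - 1.25, 0) = -5.328
prox(x) = [1.4685, 8.3169, 0.0, -5.328]
||prox(x)||_1 = 1.4685 + 8.3169 + 0.0 + 5.328 = 15.1134


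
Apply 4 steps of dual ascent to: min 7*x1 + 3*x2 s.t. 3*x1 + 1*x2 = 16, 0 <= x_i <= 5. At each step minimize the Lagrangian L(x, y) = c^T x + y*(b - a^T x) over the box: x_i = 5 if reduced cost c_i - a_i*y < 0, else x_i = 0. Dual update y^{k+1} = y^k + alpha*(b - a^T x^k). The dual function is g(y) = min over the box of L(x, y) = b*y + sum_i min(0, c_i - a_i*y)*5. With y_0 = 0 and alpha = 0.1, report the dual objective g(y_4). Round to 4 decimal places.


Dual ascent for LP: min 7*x1 + 3*x2, 3*x1 + 1*x2 = 16, 0 <= x_i <= 5
Step 1: y^k = 0.0, reduced costs: (7.0, 3.0)
  x^k = (0.0, 0.0), subgradient = b - a^T x = 16.0
  y^{k+1} = 0.0 + 0.1*16.0 = 1.6
Step 2: y^k = 1.6, reduced costs: (2.2, 1.4)
  x^k = (0.0, 0.0), subgradient = b - a^T x = 16.0
  y^{k+1} = 1.6 + 0.1*16.0 = 3.2
Step 3: y^k = 3.2, reduced costs: (-2.6, -0.2)
  x^k = (5.0, 5.0), subgradient = b - a^T x = -4.0
  y^{k+1} = 3.2 + 0.1*-4.0 = 2.8
Step 4: y^k = 2.8, reduced costs: (-1.4, 0.2)
  x^k = (5.0, 0.0), subgradient = b - a^T x = 1.0
  y^{k+1} = 2.8 + 0.1*1.0 = 2.9
Dual objective at y_4 = 2.9: reduced costs (-1.7, 0.1), box minimizer x = (5.0, 0.0)
g(y_4) = b*y + (c1 - a1*y)*x1 + (c2 - a2*y)*x2 = 16*2.9 + (-1.7)*5.0 + 0.1*0.0 = 46.4 - 8.5 + 0.0 = 37.9


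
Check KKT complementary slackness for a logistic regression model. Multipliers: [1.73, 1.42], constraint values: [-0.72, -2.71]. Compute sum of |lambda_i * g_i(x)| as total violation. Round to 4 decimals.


KKT complementary slackness check:
lambda_1 * g_1 = 1.73 * -0.72 = -1.2456
lambda_2 * g_2 = 1.42 * -2.71 = -3.8482
Total violation = 1.2456 + 3.8482 = 5.0938


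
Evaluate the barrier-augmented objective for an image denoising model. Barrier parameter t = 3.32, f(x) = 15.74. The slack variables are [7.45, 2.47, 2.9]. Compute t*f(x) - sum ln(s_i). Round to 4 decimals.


Step 1: Compute log-barrier.
ln values: [2.0082, 0.9042, 1.0647]
phi = -(2.0082 + 0.9042 + 1.0647) = -3.9771
Step 2: Compute augmented objective.
t*f(x) = 3.32*15.74 = 52.2568
Total = 52.2568 - 3.9771 = 48.2797


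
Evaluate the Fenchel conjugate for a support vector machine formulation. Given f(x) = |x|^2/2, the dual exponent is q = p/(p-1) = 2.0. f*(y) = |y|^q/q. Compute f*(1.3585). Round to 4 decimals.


The conjugate exponent q satisfies 1/p + 1/q = 1.
p = 2, so q = 2/(2 - 1) = 2.0
|y|^q = 1.3585^2.0 = 1.8455
f*(1.3585) = 1.8455 / 2.0 = 0.9228


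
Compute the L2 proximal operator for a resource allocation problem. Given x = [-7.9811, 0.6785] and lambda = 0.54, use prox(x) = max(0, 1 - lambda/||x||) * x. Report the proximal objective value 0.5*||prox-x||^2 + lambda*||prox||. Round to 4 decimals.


Step 1: Compute ||x||.
||x|| = 8.0099
Step 2: Compute scaling factor.
scale = max(0, 1 - 0.54/8.0099) = 0.9326
Step 3: prox(x) = [-7.443, 0.6328]
||prox(x)|| = 7.4699
Step 4: Proximal objective.
0.5*||prox-x||^2 = 0.1458
lambda*||prox|| = 4.0337
Total = 4.1795


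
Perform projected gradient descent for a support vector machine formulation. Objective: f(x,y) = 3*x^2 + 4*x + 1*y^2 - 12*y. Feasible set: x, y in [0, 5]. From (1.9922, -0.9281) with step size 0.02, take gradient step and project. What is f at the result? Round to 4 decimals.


Step 1: Compute gradient at (1.9922, -0.9281).
grad_x = 2*3*1.9922 + 4 = 15.9532
grad_y = 2*1*-0.9281 - 12 = -13.8562
Step 2: Gradient step.
x_raw = 1.9922 - 0.02*15.9532 = 1.6731
y_raw = -0.9281 - 0.02*-13.8562 = -0.651
Step 3: Project onto [0, 5].
x_proj = clip(1.6731) = 1.6731
y_proj = clip(-0.651) = 0.0
Step 4: Evaluate f.
f(1.6731, 0.0) = 15.0907


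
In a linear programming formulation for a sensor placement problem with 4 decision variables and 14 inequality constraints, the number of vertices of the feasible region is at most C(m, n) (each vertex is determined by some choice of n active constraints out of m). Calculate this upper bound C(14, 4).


Each vertex corresponds to some choice of n active constraints out of m, so the number of vertices is at most C(m, n) = m! / (n!(m-n)!).
m = 14, n = 4
Numerator: 14 * 13 * 12 * 11
Denominator: 4! = 24
C(14, 4) = 1001


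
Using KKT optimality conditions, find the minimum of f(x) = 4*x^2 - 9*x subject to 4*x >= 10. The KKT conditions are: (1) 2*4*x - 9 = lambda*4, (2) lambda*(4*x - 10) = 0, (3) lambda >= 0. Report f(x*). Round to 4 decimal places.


Step 1: Try lambda = 0 (constraint inactive).
x_unc = 9/(2*4) = 1.125
Check: 4*1.125 = 4.5 < 10 -- violated!
Step 2: Constraint must be active: 4*x = 10
x* = 10/4 = 2.5
lambda = (2*4*2.5 - 9)/4 = 2.75
Step 3: Compute optimal value.
f(x*) = 4*2.5^2 - 9*2.5 = 2.5


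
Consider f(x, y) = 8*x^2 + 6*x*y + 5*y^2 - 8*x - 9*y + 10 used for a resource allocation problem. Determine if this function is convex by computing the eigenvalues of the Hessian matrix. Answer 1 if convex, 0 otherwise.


The Hessian of f(x,y) = 8*x^2 + 6*x*y + 5*y^2 - 8*x - 9*y + 10 is:
H = [[16, 6], [6, 10]]
Trace = 16 + 10 = 26
Determinant = 16*10 - (6)^2 = 124
Discriminant = (26)^2 - 4*124 = 180.0
Eigenvalues: lambda_1 = 6.2918, lambda_2 = 19.7082
The function is convex.

1


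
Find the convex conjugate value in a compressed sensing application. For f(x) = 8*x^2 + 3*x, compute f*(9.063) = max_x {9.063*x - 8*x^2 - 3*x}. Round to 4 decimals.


f*(y) = sup_x {y*x - a*x^2 - b*x} = sup_x {(y-b)*x - a*x^2}
FOC: (y - b) - 2a*x = 0 => x* = (y - b)/(2a)
x* = (9.063 - 3)/(2*8) = 0.3789
f*(9.063) = (y-b)^2/(4a) = (9.063 - 3)^2/(4*8)
= 36.76/32 = 1.1487


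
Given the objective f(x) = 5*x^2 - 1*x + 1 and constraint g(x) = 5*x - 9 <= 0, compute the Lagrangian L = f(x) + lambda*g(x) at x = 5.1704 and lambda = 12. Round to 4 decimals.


Step 1: Evaluate f(x).
f(5.1704) = 5*5.1704^2 - 1*5.1704 + 1 = 129.4948
Step 2: Evaluate g(x).
g(5.1704) = 5*5.1704 - 9 = 16.852
Step 3: Compute Lagrangian.
L = 129.4948 + 12*16.852 = 331.7188


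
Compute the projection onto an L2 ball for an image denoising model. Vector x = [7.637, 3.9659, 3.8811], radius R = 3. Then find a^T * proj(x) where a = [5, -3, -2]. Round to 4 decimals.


Step 1: Compute ||x|| (intermediates to 6 decimals).
||x|| = sqrt(7.637^2 + 3.9659^2 + 3.8811^2) = 9.440078
Step 2: Project.
Since ||x|| > R, scale = R/||x|| = 3/9.440078 = 0.317794, proj(x) = scale * x
proj(x) = [2.426993, 1.260339, 1.23339]
Step 3: Dot product.
a^T * proj(x) = 5*2.426993 - 3*1.260339 - 2*1.23339 = 5.8872


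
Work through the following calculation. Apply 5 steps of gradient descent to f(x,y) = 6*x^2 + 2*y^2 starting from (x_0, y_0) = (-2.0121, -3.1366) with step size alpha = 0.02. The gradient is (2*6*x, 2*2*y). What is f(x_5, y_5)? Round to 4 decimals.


Gradient descent on f(x,y) = 6*x^2 + 2*y^2.
Starting point: (-2.0121, -3.1366), alpha = 0.02
Step 1: grad_x = 2*6*-2.0121 = -24.1452, grad_y = 2*2*-3.1366 = -12.5464
  x_1 = -2.0121 - 0.02*-24.1452 = -1.5292
  y_1 = -3.1366 - 0.02*-12.5464 = -2.8857
Step 2: grad_x = 2*6*-1.5292 = -18.3504, grad_y = 2*2*-2.8857 = -11.5427
  x_2 = -1.5292 - 0.02*-18.3504 = -1.1622
  y_2 = -2.8857 - 0.02*-11.5427 = -2.6548
Step 3: grad_x = 2*6*-1.1622 = -13.9463, grad_y = 2*2*-2.6548 = -10.6193
  x_3 = -1.1622 - 0.02*-13.9463 = -0.8833
  y_3 = -2.6548 - 0.02*-10.6193 = -2.4424
Step 4: grad_x = 2*6*-0.8833 = -10.5992, grad_y = 2*2*-2.4424 = -9.7697
  x_4 = -0.8833 - 0.02*-10.5992 = -0.6713
  y_4 = -2.4424 - 0.02*-9.7697 = -2.247
Step 5: grad_x = 2*6*-0.6713 = -8.0554, grad_y = 2*2*-2.247 = -8.9882
  x_5 = -0.6713 - 0.02*-8.0554 = -0.5102
  y_5 = -2.247 - 0.02*-8.9882 = -2.0673
f(-0.5102, -2.0673) = 6*(-0.5102)^2 + 2*(-2.0673)^2 = 10.1089


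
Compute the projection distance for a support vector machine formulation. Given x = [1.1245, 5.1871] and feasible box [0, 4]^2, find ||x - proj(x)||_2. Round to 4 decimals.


Project each component onto [0, 4].
clip(1.1245) = 1.1245, clip(5.1871) = 4.0
Projection = [1.1245, 4.0]
Squared diffs: [0.0, 1.4092]
Distance = sqrt(1.4092) = 1.1871


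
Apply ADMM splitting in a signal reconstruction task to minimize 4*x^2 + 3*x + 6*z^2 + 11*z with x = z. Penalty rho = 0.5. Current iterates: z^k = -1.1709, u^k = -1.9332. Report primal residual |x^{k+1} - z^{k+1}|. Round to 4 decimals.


ADMM iteration with rho = 0.5, z^k = -1.1709, u^k = -1.9332
Step 1: x-update.
Minimize 4*x^2 + 3*x + (0.5/2)*(x + 1.1709 - 1.9332)^2
FOC: (2*4 + 0.5)*x = -3 + 0.5*(-1.1709 + 1.9332)
x^{k+1} = -0.3081
Step 2: z-update.
Minimize 6*z^2 + 11*z + (0.5/2)*(-0.3081 - z - 1.9332)^2
FOC: (2*6 + 0.5)*z = -11 + 0.5*(-0.3081 - 1.9332)
z^{k+1} = -0.9697
Step 3: u-update.
u^{k+1} = -1.9332 - 0.3081 + 0.9697 = -1.2716
Step 4: Primal residual = |-0.3081 + 0.9697| = 0.6616


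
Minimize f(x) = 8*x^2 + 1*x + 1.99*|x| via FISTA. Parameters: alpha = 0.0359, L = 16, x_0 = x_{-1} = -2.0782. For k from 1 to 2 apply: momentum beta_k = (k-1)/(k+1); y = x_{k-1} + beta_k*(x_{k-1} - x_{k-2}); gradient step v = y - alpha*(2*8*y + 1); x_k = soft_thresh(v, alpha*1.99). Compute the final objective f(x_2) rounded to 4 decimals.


FISTA on f(x) = 8*x^2 + 1*x + 1.99*|x|
L = 16, alpha = 0.0359
Iteration 1: beta = 0.0, y = -2.0782 + 0.0*(-2.0782 + 2.0782) = -2.0782
  grad(y) = -32.2512, v = y - alpha*grad = -0.9204
  prox(v) = soft_thresh(-0.9204, 0.0714) = -0.8489
Iteration 2: beta = 0.3333, y = -0.8489 + 0.3333*(-0.8489 + 2.0782) = -0.4392
  grad(y) = -6.027, v = y - alpha*grad = -0.2228
  prox(v) = soft_thresh(-0.2228, 0.0714) = -0.1514
f(x_2) = 8*(-0.1514)^2 + 1*(-0.1514) + 1.99*|-0.1514| = 0.3332


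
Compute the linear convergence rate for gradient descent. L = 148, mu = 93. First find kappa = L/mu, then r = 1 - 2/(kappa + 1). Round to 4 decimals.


Step 1: Compute the condition number.
kappa = L/mu = 148/93 = 1.5914
Step 2: Compute the convergence rate.
r = 1 - 2/(kappa + 1) = 1 - 2*mu/(L + mu) = (L - mu)/(L + mu) = 55/241 = 0.2282


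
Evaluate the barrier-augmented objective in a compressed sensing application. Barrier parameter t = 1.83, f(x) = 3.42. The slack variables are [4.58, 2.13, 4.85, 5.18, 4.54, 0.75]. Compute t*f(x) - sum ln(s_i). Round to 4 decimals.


Step 1: Compute log-barrier.
ln values: [1.5217, 0.7561, 1.579, 1.6448, 1.5129, -0.2877]
phi = -(1.5217 + 0.7561 + 1.579 + 1.6448 + 1.5129 - 0.2877) = -6.7268
Step 2: Compute augmented objective.
t*f(x) = 1.83*3.42 = 6.2586
Total = 6.2586 - 6.7268 = -0.4682


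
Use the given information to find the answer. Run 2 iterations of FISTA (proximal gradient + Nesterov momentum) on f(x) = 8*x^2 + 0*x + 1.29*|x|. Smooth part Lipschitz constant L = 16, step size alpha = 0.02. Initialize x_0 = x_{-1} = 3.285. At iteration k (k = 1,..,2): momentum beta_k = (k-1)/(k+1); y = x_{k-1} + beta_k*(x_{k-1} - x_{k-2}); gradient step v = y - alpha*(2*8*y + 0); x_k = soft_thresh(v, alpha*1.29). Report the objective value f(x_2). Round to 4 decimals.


FISTA on f(x) = 8*x^2 + 0*x + 1.29*|x|
L = 16, alpha = 0.02
Iteration 1: beta = 0.0, y = 3.285 + 0.0*(3.285 - 3.285) = 3.285
  grad(y) = 52.56, v = y - alpha*grad = 2.2338
  prox(v) = soft_thresh(2.2338, 0.0258) = 2.208
Iteration 2: beta = 0.3333, y = 2.208 + 0.3333*(2.208 - 3.285) = 1.849
  grad(y) = 29.584, v = y - alpha*grad = 1.2573
  prox(v) = soft_thresh(1.2573, 0.0258) = 1.2315
f(x_2) = 8*1.2315^2 + 0*1.2315 + 1.29*|1.2315| = 13.7218


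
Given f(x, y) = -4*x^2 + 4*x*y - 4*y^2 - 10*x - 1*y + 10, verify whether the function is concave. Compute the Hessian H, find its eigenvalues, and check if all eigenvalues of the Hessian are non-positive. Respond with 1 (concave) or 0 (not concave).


The Hessian of f(x,y) = -4*x^2 + 4*x*y - 4*y^2 - 10*x - 1*y + 10 is:
H = [[-8, 4], [4, -8]]
Trace = -8 - 8 = -16
Determinant = -8*-8 - (4)^2 = 48
Discriminant = (-16)^2 - 4*48 = 64.0
Eigenvalues: lambda_1 = -12.0, lambda_2 = -4.0
The function is concave.

1


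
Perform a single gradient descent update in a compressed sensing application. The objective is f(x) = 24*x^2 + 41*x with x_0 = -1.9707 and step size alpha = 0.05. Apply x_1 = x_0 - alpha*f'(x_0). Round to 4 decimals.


We compute the gradient at x_0 and apply the update.
f'(x) = 48*x + 41
f'(-1.9707) = 48*-1.9707 + 41 = -53.5936
x_1 = -1.9707 - 0.05*-53.5936 = 0.709


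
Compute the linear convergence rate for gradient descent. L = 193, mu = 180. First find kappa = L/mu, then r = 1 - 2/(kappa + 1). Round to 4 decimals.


Step 1: Compute the condition number.
kappa = L/mu = 193/180 = 1.0722
Step 2: Compute the convergence rate.
r = 1 - 2/(kappa + 1) = 1 - 2*mu/(L + mu) = (L - mu)/(L + mu) = 13/373 = 0.0349


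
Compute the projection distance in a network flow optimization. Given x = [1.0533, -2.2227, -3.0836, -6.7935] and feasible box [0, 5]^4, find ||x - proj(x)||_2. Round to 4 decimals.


Project each component onto [0, 5].
clip(1.0533) = 1.0533, clip(-2.2227) = 0.0, clip(-3.0836) = 0.0, clip(-6.7935) = 0.0
Projection = [1.0533, 0.0, 0.0, 0.0]
Squared diffs: [0.0, 4.9404, 9.5086, 46.1516]
Distance = sqrt(60.6006) = 7.7846


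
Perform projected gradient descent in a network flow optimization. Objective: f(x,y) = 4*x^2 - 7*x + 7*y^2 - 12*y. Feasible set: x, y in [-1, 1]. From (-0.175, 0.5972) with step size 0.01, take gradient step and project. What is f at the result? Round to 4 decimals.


Step 1: Compute gradient at (-0.175, 0.5972).
grad_x = 2*4*-0.175 - 7 = -8.4
grad_y = 2*7*0.5972 - 12 = -3.6392
Step 2: Gradient step.
x_raw = -0.175 - 0.01*-8.4 = -0.091
y_raw = 0.5972 - 0.01*-3.6392 = 0.6336
Step 3: Project onto [-1, 1].
x_proj = clip(-0.091) = -0.091
y_proj = clip(0.6336) = 0.6336
Step 4: Evaluate f.
f(-0.091, 0.6336) = -4.1229


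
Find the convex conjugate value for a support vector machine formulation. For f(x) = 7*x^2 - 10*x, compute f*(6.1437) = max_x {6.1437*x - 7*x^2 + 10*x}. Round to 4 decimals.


f*(y) = sup_x {y*x - a*x^2 - b*x} = sup_x {(y-b)*x - a*x^2}
FOC: (y - b) - 2a*x = 0 => x* = (y - b)/(2a)
x* = (6.1437 + 10)/(2*7) = 1.1531
f*(6.1437) = (y-b)^2/(4a) = (6.1437 + 10)^2/(4*7)
= 260.619/28 = 9.3078


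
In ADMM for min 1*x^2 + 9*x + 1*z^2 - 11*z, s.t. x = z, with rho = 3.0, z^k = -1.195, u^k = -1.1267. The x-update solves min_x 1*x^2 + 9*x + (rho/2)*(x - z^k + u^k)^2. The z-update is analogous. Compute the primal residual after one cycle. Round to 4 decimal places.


ADMM iteration with rho = 3.0, z^k = -1.195, u^k = -1.1267
Step 1: x-update.
Minimize 1*x^2 + 9*x + (3.0/2)*(x + 1.195 - 1.1267)^2
FOC: (2*1 + 3.0)*x = -9 + 3.0*(-1.195 + 1.1267)
x^{k+1} = -1.841
Step 2: z-update.
Minimize 1*z^2 - 11*z + (3.0/2)*(-1.841 - z - 1.1267)^2
FOC: (2*1 + 3.0)*z = 11 + 3.0*(-1.841 - 1.1267)
z^{k+1} = 0.4194
Step 3: u-update.
u^{k+1} = -1.1267 - 1.841 - 0.4194 = -3.3871
Step 4: Primal residual = |-1.841 - 0.4194| = 2.2604


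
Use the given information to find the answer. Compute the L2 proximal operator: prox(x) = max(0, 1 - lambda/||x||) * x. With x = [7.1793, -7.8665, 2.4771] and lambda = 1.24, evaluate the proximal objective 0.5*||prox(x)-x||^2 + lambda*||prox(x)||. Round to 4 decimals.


Step 1: Compute ||x||.
||x|| = 10.9344
Step 2: Compute scaling factor.
scale = max(0, 1 - 1.24/10.9344) = 0.8866
Step 3: prox(x) = [6.3651, -6.9744, 2.1962]
||prox(x)|| = 9.6944
Step 4: Proximal objective.
0.5*||prox-x||^2 = 0.7688
lambda*||prox|| = 12.0211
Total = 12.7898


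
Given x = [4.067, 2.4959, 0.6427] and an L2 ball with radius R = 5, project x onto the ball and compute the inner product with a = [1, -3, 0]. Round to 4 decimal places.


Step 1: Compute ||x|| (intermediates to 6 decimals).
||x|| = sqrt(4.067^2 + 2.4959^2 + 0.6427^2) = 4.81488
Step 2: Project.
Since ||x|| <= R, proj = x (no scaling needed).
proj(x) = [4.067, 2.4959, 0.6427]
Step 3: Dot product.
a^T * proj(x) = 1*4.067 - 3*2.4959 + 0*0.6427 = -3.4207


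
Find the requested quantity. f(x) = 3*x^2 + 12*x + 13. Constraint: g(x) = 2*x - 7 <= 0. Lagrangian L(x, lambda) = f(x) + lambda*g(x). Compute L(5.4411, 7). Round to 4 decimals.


Step 1: Evaluate f(x).
f(5.4411) = 3*5.4411^2 + 12*5.4411 + 13 = 167.1099
Step 2: Evaluate g(x).
g(5.4411) = 2*5.4411 - 7 = 3.8822
Step 3: Compute Lagrangian.
L = 167.1099 + 7*3.8822 = 194.2853


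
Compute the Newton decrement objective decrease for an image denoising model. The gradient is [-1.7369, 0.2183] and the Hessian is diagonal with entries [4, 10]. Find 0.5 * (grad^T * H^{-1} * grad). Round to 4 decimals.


Step 1: H is diagonal, so H^(-1) * g = [-0.4342, 0.0218].
Step 2: g^T H^(-1) g = sum_i g_i^2 / H_ii
  = (-1.7369)^2/4 + (0.2183)^2/10
  = 0.7542 + 0.0048 = 0.759
Step 3: Objective decrease = 0.5 * g^T H^(-1) g = 0.3795


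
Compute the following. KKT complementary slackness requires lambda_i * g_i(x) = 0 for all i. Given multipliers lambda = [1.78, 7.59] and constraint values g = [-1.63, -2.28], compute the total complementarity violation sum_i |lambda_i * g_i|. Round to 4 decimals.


KKT complementary slackness check:
lambda_1 * g_1 = 1.78 * -1.63 = -2.9014
lambda_2 * g_2 = 7.59 * -2.28 = -17.3052
Total violation = 2.9014 + 17.3052 = 20.2066


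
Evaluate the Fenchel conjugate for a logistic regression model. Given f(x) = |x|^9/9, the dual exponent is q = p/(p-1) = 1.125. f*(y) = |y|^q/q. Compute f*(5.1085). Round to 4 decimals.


The conjugate exponent q satisfies 1/p + 1/q = 1.
p = 9, so q = 9/(9 - 1) = 1.125
|y|^q = 5.1085^1.125 = 6.2637
f*(5.1085) = 6.2637 / 1.125 = 5.5677


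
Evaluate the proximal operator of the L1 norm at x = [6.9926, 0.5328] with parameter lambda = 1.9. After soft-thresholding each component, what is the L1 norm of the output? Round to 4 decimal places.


Soft-thresholding with lambda = 1.9:
prox(6.9926) = sign(6.9926)*max(|6.9926| - 1.9, 0) = 5.0926
prox(0.5328) = sign(0.5328)*max(|0.5328| - 1.9, 0) = 0.0
prox(x) = [5.0926, 0.0]
||prox(x)||_1 = 5.0926 + 0.0 = 5.0926


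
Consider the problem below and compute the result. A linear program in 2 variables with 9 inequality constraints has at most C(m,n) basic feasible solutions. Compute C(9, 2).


Each vertex corresponds to some choice of n active constraints out of m, so the number of vertices is at most C(m, n) = m! / (n!(m-n)!).
m = 9, n = 2
Numerator: 9 * 8
Denominator: 2! = 2
C(9, 2) = 36


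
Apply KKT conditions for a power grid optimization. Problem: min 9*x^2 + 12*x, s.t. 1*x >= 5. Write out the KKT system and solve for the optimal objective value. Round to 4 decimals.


Step 1: Try lambda = 0 (constraint inactive).
x_unc = -12/(2*9) = -0.6667
Check: 1*-0.6667 = -0.6667 < 5 -- violated!
Step 2: Constraint must be active: 1*x = 5
x* = 5/1 = 5.0
lambda = (2*9*5.0 + 12)/1 = 102.0
Step 3: Compute optimal value.
f(x*) = 9*5.0^2 + 12*5.0 = 285.0


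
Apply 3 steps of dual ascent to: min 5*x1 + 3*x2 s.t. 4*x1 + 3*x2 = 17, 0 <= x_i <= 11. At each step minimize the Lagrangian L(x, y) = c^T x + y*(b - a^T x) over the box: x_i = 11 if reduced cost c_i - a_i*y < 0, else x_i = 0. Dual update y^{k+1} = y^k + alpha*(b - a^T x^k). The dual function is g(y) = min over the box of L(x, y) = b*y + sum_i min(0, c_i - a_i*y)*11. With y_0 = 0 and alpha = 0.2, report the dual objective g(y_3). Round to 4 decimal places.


Dual ascent for LP: min 5*x1 + 3*x2, 4*x1 + 3*x2 = 17, 0 <= x_i <= 11
Step 1: y^k = 0.0, reduced costs: (5.0, 3.0)
  x^k = (0.0, 0.0), subgradient = b - a^T x = 17.0
  y^{k+1} = 0.0 + 0.2*17.0 = 3.4
Step 2: y^k = 3.4, reduced costs: (-8.6, -7.2)
  x^k = (11.0, 11.0), subgradient = b - a^T x = -60.0
  y^{k+1} = 3.4 + 0.2*-60.0 = -8.6
Step 3: y^k = -8.6, reduced costs: (39.4, 28.8)
  x^k = (0.0, 0.0), subgradient = b - a^T x = 17.0
  y^{k+1} = -8.6 + 0.2*17.0 = -5.2
Dual objective at y_3 = -5.2: reduced costs (25.8, 18.6), box minimizer x = (0.0, 0.0)
g(y_3) = b*y + (c1 - a1*y)*x1 + (c2 - a2*y)*x2 = 17*(-5.2) + 25.8*0.0 + 18.6*0.0 = -88.4 + 0.0 + 0.0 = -88.4


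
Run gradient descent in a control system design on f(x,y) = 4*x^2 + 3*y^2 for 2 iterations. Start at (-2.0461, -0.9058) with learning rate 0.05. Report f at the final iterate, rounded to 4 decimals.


Gradient descent on f(x,y) = 4*x^2 + 3*y^2.
Starting point: (-2.0461, -0.9058), alpha = 0.05
Step 1: grad_x = 2*4*-2.0461 = -16.3688, grad_y = 2*3*-0.9058 = -5.4348
  x_1 = -2.0461 - 0.05*-16.3688 = -1.2277
  y_1 = -0.9058 - 0.05*-5.4348 = -0.6341
Step 2: grad_x = 2*4*-1.2277 = -9.8213, grad_y = 2*3*-0.6341 = -3.8044
  x_2 = -1.2277 - 0.05*-9.8213 = -0.7366
  y_2 = -0.6341 - 0.05*-3.8044 = -0.4438
f(-0.7366, -0.4438) = 4*(-0.7366)^2 + 3*(-0.4438)^2 = 2.7613


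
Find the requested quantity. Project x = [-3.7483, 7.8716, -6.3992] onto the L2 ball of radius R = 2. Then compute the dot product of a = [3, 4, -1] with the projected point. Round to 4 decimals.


Step 1: Compute ||x|| (intermediates to 6 decimals).
||x|| = sqrt((-3.7483)^2 + 7.8716^2 + (-6.3992)^2) = 10.814879
Step 2: Project.
Since ||x|| > R, scale = R/||x|| = 2/10.814879 = 0.18493, proj(x) = scale * x
proj(x) = [-0.693173, 1.455695, -1.183404]
Step 3: Dot product.
a^T * proj(x) = 3*(-0.693173) + 4*1.455695 - 1*(-1.183404) = 4.9267


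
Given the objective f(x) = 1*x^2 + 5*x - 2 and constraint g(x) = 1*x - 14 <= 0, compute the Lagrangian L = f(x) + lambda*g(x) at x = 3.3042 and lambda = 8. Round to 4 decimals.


Step 1: Evaluate f(x).
f(3.3042) = 1*3.3042^2 + 5*3.3042 - 2 = 25.4387
Step 2: Evaluate g(x).
g(3.3042) = 1*3.3042 - 14 = -10.6958
Step 3: Compute Lagrangian.
L = 25.4387 + 8*-10.6958 = -60.1277


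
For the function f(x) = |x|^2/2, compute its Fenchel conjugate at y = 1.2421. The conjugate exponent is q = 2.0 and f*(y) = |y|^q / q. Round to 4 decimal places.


The conjugate exponent q satisfies 1/p + 1/q = 1.
p = 2, so q = 2/(2 - 1) = 2.0
|y|^q = 1.2421^2.0 = 1.5428
f*(1.2421) = 1.5428 / 2.0 = 0.7714


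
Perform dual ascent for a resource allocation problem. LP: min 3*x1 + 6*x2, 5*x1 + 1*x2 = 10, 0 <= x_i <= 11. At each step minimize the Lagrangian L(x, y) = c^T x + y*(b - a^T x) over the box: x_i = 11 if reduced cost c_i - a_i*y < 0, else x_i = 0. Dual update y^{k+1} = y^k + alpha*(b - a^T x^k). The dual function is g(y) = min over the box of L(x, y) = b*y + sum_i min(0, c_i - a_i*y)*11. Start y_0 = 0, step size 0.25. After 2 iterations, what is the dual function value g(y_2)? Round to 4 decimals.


Dual ascent for LP: min 3*x1 + 6*x2, 5*x1 + 1*x2 = 10, 0 <= x_i <= 11
Step 1: y^k = 0.0, reduced costs: (3.0, 6.0)
  x^k = (0.0, 0.0), subgradient = b - a^T x = 10.0
  y^{k+1} = 0.0 + 0.25*10.0 = 2.5
Step 2: y^k = 2.5, reduced costs: (-9.5, 3.5)
  x^k = (11.0, 0.0), subgradient = b - a^T x = -45.0
  y^{k+1} = 2.5 + 0.25*-45.0 = -8.75
Dual objective at y_2 = -8.75: reduced costs (46.75, 14.75), box minimizer x = (0.0, 0.0)
g(y_2) = b*y + (c1 - a1*y)*x1 + (c2 - a2*y)*x2 = 10*(-8.75) + 46.75*0.0 + 14.75*0.0 = -87.5 + 0.0 + 0.0 = -87.5


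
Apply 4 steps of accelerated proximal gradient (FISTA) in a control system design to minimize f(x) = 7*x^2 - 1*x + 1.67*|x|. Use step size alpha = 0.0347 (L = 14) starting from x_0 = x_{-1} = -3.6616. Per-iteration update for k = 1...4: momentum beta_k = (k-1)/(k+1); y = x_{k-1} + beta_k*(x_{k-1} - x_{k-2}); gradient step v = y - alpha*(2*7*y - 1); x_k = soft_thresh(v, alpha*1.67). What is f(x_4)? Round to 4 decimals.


FISTA on f(x) = 7*x^2 - 1*x + 1.67*|x|
L = 14, alpha = 0.0347
Iteration 1: beta = 0.0, y = -3.6616 + 0.0*(-3.6616 + 3.6616) = -3.6616
  grad(y) = -52.2624, v = y - alpha*grad = -1.8481
  prox(v) = soft_thresh(-1.8481, 0.0579) = -1.7901
Iteration 2: beta = 0.3333, y = -1.7901 + 0.3333*(-1.7901 + 3.6616) = -1.1663
  grad(y) = -17.3286, v = y - alpha*grad = -0.565
  prox(v) = soft_thresh(-0.565, 0.0579) = -0.5071
Iteration 3: beta = 0.5, y = -0.5071 + 0.5*(-0.5071 + 1.7901) = 0.1345
  grad(y) = 0.8824, v = y - alpha*grad = 0.1038
  prox(v) = soft_thresh(0.1038, 0.0579) = 0.0459
Iteration 4: beta = 0.6, y = 0.0459 + 0.6*(0.0459 + 0.5071) = 0.3777
  grad(y) = 4.2874, v = y - alpha*grad = 0.2289
  prox(v) = soft_thresh(0.2289, 0.0579) = 0.1709
f(x_4) = 7*0.1709^2 - 1*0.1709 + 1.67*|0.1709| = 0.3191


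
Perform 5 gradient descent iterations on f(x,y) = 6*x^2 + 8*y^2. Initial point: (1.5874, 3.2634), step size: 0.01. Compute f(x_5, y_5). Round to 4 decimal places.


Gradient descent on f(x,y) = 6*x^2 + 8*y^2.
Starting point: (1.5874, 3.2634), alpha = 0.01
Step 1: grad_x = 2*6*1.5874 = 19.0488, grad_y = 2*8*3.2634 = 52.2144
  x_1 = 1.5874 - 0.01*19.0488 = 1.3969
  y_1 = 3.2634 - 0.01*52.2144 = 2.7413
Step 2: grad_x = 2*6*1.3969 = 16.7629, grad_y = 2*8*2.7413 = 43.8601
  x_2 = 1.3969 - 0.01*16.7629 = 1.2293
  y_2 = 2.7413 - 0.01*43.8601 = 2.3027
Step 3: grad_x = 2*6*1.2293 = 14.7514, grad_y = 2*8*2.3027 = 36.8425
  x_3 = 1.2293 - 0.01*14.7514 = 1.0818
  y_3 = 2.3027 - 0.01*36.8425 = 1.9342
Step 4: grad_x = 2*6*1.0818 = 12.9812, grad_y = 2*8*1.9342 = 30.9477
  x_4 = 1.0818 - 0.01*12.9812 = 0.952
  y_4 = 1.9342 - 0.01*30.9477 = 1.6248
Step 5: grad_x = 2*6*0.952 = 11.4235, grad_y = 2*8*1.6248 = 25.9961
  x_5 = 0.952 - 0.01*11.4235 = 0.8377
  y_5 = 1.6248 - 0.01*25.9961 = 1.3648
f(0.8377, 1.3648) = 6*0.8377^2 + 8*1.3648^2 = 19.1119


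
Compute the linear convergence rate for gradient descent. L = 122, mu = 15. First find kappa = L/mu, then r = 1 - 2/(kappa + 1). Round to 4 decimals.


Step 1: Compute the condition number.
kappa = L/mu = 122/15 = 8.1333
Step 2: Compute the convergence rate.
r = 1 - 2/(kappa + 1) = 1 - 2*mu/(L + mu) = (L - mu)/(L + mu) = 107/137 = 0.781


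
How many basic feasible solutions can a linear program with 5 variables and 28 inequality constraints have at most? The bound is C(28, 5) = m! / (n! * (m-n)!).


Each vertex corresponds to some choice of n active constraints out of m, so the number of vertices is at most C(m, n) = m! / (n!(m-n)!).
m = 28, n = 5
Numerator: 28 * 27 * 26 * 25 * 24
Denominator: 5! = 120
C(28, 5) = 98280


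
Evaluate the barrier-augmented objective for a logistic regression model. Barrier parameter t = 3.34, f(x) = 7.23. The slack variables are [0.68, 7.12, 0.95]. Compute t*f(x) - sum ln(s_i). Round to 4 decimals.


Step 1: Compute log-barrier.
ln values: [-0.3857, 1.9629, -0.0513]
phi = -(-0.3857 + 1.9629 - 0.0513) = -1.526
Step 2: Compute augmented objective.
t*f(x) = 3.34*7.23 = 24.1482
Total = 24.1482 - 1.526 = 22.6222


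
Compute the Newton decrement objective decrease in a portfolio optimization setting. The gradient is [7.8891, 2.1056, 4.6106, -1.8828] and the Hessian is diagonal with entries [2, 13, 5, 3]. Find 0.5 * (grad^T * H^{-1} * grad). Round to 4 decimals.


Step 1: H is diagonal, so H^(-1) * g = [3.9446, 0.162, 0.9221, -0.6276].
Step 2: g^T H^(-1) g = sum_i g_i^2 / H_ii
  = (7.8891)^2/2 + (2.1056)^2/13 + (4.6106)^2/5 + (-1.8828)^2/3
  = 31.1189 + 0.341 + 4.2515 + 1.1816 = 36.8932
Step 3: Objective decrease = 0.5 * g^T H^(-1) g = 18.4466


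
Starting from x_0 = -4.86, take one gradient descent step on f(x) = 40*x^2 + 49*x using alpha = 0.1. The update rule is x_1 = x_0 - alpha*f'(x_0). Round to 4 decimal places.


We compute the gradient at x_0 and apply the update.
f'(x) = 80*x + 49
f'(-4.86) = 80*-4.86 + 49 = -339.8
x_1 = -4.86 - 0.1*-339.8 = 29.12


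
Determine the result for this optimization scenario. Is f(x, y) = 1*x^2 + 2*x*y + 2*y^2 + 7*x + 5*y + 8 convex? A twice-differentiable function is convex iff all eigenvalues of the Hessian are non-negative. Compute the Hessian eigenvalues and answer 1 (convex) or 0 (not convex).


The Hessian of f(x,y) = 1*x^2 + 2*x*y + 2*y^2 + 7*x + 5*y + 8 is:
H = [[2, 2], [2, 4]]
Trace = 2 + 4 = 6
Determinant = 2*4 - (2)^2 = 4
Discriminant = (6)^2 - 4*4 = 20.0
Eigenvalues: lambda_1 = 0.7639, lambda_2 = 5.2361
The function is convex.

1


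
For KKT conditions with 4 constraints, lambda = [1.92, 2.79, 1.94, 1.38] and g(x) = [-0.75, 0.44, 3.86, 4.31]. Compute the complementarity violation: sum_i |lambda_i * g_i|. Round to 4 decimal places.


KKT complementary slackness check:
lambda_1 * g_1 = 1.92 * -0.75 = -1.44
lambda_2 * g_2 = 2.79 * 0.44 = 1.2276
lambda_3 * g_3 = 1.94 * 3.86 = 7.4884
lambda_4 * g_4 = 1.38 * 4.31 = 5.9478
Total violation = 1.44 + 1.2276 + 7.4884 + 5.9478 = 16.1038
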